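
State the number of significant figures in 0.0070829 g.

0.0070829: leading zeros are not significant; zeros between nonzero digits are significant.

5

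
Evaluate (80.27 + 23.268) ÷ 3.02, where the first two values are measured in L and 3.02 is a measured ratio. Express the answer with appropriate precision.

80.27 L + 23.268 L = 103.538 L; the sum is limited to 2 decimal places (5 s.f.).
Carrying full precision, 103.538 ÷ 3.02 = 34.2841059603… L; 3.02 has 3 s.f., so the result keeps min(5, 3) = 3 s.f.
Rounded to 3 significant figures: 34.3 L.

34.3 L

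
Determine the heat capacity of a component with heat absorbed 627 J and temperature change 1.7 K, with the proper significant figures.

heat capacity = 627 J ÷ 1.7 K = 368.823529412… J/K.
627 has 3 significant figures; 1.7 has 2.
Division/multiplication keeps the fewest: 2 significant figures.
Rounded: 3.7 × 10^2 J/K.

3.7 × 10^2 J/K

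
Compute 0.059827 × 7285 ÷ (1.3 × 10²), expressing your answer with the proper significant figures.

0.059827 × 7285 ÷ (1.3 × 10²) = 3.35261303846…
Multiplication/division keeps the fewest significant figures: 0.059827 → 5 s.f., 7285 → 4 s.f., 1.3 × 10² → 2 s.f.; limit is 2.
Rounded to 2 significant figures: 3.4.

3.4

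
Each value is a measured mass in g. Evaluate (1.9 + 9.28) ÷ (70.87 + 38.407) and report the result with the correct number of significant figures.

1.9 + 9.28 = 11.18, limited to 1 d.p. → 3 s.f.; 70.87 + 38.407 = 109.277, limited to 2 d.p. → 5 s.f.
Carrying full precision, 11.18 ÷ 109.277 = 0.102308811552…; keep min(3, 5) = 3 s.f.
Rounded to 3 significant figures: 1.02 × 10^-1.

1.02 × 10^-1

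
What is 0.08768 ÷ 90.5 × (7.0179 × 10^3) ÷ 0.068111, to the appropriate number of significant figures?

0.08768 ÷ 90.5 × (7.0179 × 10^3) ÷ 0.068111 = 99.8255888929…
Multiplication/division keeps the fewest significant figures: 0.08768 → 4 s.f., 90.5 → 3 s.f., 7.0179 × 10^3 → 5 s.f., 0.068111 → 5 s.f.; limit is 3.
Rounded to 3 significant figures: 99.8.

99.8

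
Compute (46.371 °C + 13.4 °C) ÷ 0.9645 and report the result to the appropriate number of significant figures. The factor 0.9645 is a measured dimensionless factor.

62.0 °C

46.371 °C + 13.4 °C = 59.771 °C; the sum is limited to 1 decimal place (3 s.f.).
Carrying full precision, 59.771 ÷ 0.9645 = 61.9709694142… °C; 0.9645 has 4 s.f., so the result keeps min(3, 4) = 3 s.f.
Rounded to 3 significant figures: 62.0 °C.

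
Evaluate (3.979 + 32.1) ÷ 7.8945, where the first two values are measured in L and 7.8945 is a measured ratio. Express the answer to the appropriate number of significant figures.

3.979 L + 32.1 L = 36.079 L; the sum is limited to 1 decimal place (3 s.f.).
Carrying full precision, 36.079 ÷ 7.8945 = 4.57014377098… L; 7.8945 has 5 s.f., so the result keeps min(3, 5) = 3 s.f.
Rounded to 3 significant figures: 4.57 L.

4.57 L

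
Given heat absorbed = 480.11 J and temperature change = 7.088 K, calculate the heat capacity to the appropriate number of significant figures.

67.74 J/K

heat capacity = 480.11 J ÷ 7.088 K = 67.7356094808… J/K.
480.11 has 5 significant figures; 7.088 has 4.
Division/multiplication keeps the fewest: 4 significant figures.
Rounded: 67.74 J/K.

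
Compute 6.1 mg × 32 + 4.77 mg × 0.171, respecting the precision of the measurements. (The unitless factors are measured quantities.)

2.0 × 10^2 mg

6.1 × 32 = 195.2 → 2.0 × 10^2 mg (2 s.f., last digit at the 10^1 place).
4.77 × 0.171 = 0.81567 → 0.816 mg (3 s.f., last digit at the 10^-3 place).
Sum: 196.01567 mg; keep the coarser place, 10^1.
Result: 2.0 × 10^2 mg.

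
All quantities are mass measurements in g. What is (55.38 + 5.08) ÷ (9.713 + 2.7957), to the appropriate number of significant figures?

4.833

55.38 + 5.08 = 60.46, limited to 2 d.p. → 4 s.f.; 9.713 + 2.7957 = 12.5087, limited to 3 d.p. → 5 s.f.
Carrying full precision, 60.46 ÷ 12.5087 = 4.83343592859…; keep min(4, 5) = 4 s.f.
Rounded to 4 significant figures: 4.833.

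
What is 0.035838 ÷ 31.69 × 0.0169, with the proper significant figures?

1.91 × 10^-5

0.035838 ÷ 31.69 × 0.0169 = 0.0000191120921426…
Multiplication/division keeps the fewest significant figures: 0.035838 → 5 s.f., 31.69 → 4 s.f., 0.0169 → 3 s.f.; limit is 3.
Rounded to 3 significant figures: 1.91 × 10^-5.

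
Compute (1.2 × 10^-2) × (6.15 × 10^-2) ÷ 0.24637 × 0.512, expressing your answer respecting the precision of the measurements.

(1.2 × 10^-2) × (6.15 × 10^-2) ÷ 0.24637 × 0.512 = 0.00153369322564…
Multiplication/division keeps the fewest significant figures: 1.2 × 10^-2 → 2 s.f., 6.15 × 10^-2 → 3 s.f., 0.24637 → 5 s.f., 0.512 → 3 s.f.; limit is 2.
Rounded to 2 significant figures: 0.0015.

0.0015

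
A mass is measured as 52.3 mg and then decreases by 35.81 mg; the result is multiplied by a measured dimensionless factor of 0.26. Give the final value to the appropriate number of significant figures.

52.3 mg − 35.81 mg = 16.49 mg; the difference is limited to 1 decimal place (3 s.f.).
Carrying full precision, 16.49 × 0.26 = 4.2874 mg; 0.26 has 2 s.f., so the result keeps min(3, 2) = 2 s.f.
Rounded to 2 significant figures: 4.3 mg.

4.3 mg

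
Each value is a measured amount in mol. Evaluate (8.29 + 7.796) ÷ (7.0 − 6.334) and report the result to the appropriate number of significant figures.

2 × 10^1

8.29 + 7.796 = 16.086, limited to 2 d.p. → 4 s.f.; 7.0 − 6.334 = 0.666, limited to 1 d.p. → 1 s.f.
Carrying full precision, 16.086 ÷ 0.666 = 24.1531531532…; keep min(4, 1) = 1 s.f.
Rounded to 1 significant figure: 2 × 10^1.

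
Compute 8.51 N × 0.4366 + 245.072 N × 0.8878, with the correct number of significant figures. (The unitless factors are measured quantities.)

221.3 N

8.51 × 0.4366 = 3.715466 → 3.72 N (3 s.f., last digit at the 10^-2 place).
245.072 × 0.8878 = 217.5749216 → 217.6 N (4 s.f., last digit at the 10^-1 place).
Sum: 221.2903876 N; keep the coarser place, 10^-1.
Result: 221.3 N.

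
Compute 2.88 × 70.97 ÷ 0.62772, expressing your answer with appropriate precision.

326

2.88 × 70.97 ÷ 0.62772 = 325.612693558…
Multiplication/division keeps the fewest significant figures: 2.88 → 3 s.f., 70.97 → 4 s.f., 0.62772 → 5 s.f.; limit is 3.
Rounded to 3 significant figures: 326.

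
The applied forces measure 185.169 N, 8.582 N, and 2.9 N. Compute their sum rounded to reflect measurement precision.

196.7 N

185.169 N + 8.582 N + 2.9 N = 196.651 N.
Addition/subtraction keeps the fewest decimal places: 185.169 → 3 decimal places, 8.582 → 3 decimal places, 2.9 → 1 decimal place; limit is 1.
Rounded to 1 decimal place: 196.7 N.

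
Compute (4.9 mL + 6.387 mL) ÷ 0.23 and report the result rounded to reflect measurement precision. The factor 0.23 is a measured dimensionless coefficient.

4.9 mL + 6.387 mL = 11.287 mL; the sum is limited to 1 decimal place (3 s.f.).
Carrying full precision, 11.287 ÷ 0.23 = 49.0739130435… mL; 0.23 has 2 s.f., so the result keeps min(3, 2) = 2 s.f.
Rounded to 2 significant figures: 49 mL.

49 mL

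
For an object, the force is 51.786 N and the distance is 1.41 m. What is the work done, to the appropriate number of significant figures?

work done = 51.786 N × 1.41 m = 73.01826 J.
51.786 has 5 significant figures; 1.41 has 3.
Division/multiplication keeps the fewest: 3 significant figures.
Rounded: 73.0 J.

73.0 J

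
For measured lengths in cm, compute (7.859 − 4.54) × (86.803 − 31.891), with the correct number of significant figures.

7.859 − 4.54 = 3.319, limited to 2 d.p. → 3 s.f.; 86.803 − 31.891 = 54.912, limited to 3 d.p. → 5 s.f.
Carrying full precision, 3.319 × 54.912 = 182.252928; keep min(3, 5) = 3 s.f.
Rounded to 3 significant figures: 182 cm².

182 cm²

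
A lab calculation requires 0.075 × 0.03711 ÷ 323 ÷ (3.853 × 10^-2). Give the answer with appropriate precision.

2.2 × 10^-4

0.075 × 0.03711 ÷ 323 ÷ (3.853 × 10^-2) = 0.000223640619388…
Multiplication/division keeps the fewest significant figures: 0.075 → 2 s.f., 0.03711 → 4 s.f., 323 → 3 s.f., 3.853 × 10^-2 → 4 s.f.; limit is 2.
Rounded to 2 significant figures: 2.2 × 10^-4.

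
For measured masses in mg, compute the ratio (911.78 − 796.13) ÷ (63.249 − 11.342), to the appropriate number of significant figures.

2.2280

911.78 − 796.13 = 115.65, limited to 2 d.p. → 5 s.f.; 63.249 − 11.342 = 51.907, limited to 3 d.p. → 5 s.f.
Carrying full precision, 115.65 ÷ 51.907 = 2.22802319533…; keep min(5, 5) = 5 s.f.
Rounded to 5 significant figures: 2.2280.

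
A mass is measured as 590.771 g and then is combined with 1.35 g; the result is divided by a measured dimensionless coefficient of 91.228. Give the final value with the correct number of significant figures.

6.4906 g

590.771 g + 1.35 g = 592.121 g; the sum is limited to 2 decimal places (5 s.f.).
Carrying full precision, 592.121 ÷ 91.228 = 6.49056210812… g; 91.228 has 5 s.f., so the result keeps min(5, 5) = 5 s.f.
Rounded to 5 significant figures: 6.4906 g.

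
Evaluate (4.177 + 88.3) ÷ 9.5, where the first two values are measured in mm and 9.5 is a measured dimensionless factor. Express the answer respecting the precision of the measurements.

4.177 mm + 88.3 mm = 92.477 mm; the sum is limited to 1 decimal place (3 s.f.).
Carrying full precision, 92.477 ÷ 9.5 = 9.73442105263… mm; 9.5 has 2 s.f., so the result keeps min(3, 2) = 2 s.f.
Rounded to 2 significant figures: 9.7 mm.

9.7 mm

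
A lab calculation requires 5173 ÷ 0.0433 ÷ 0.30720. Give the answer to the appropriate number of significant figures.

5173 ÷ 0.0433 ÷ 0.30720 = 388895.905504…
Multiplication/division keeps the fewest significant figures: 5173 → 4 s.f., 0.0433 → 3 s.f., 0.30720 → 5 s.f.; limit is 3.
Rounded to 3 significant figures: 3.89 × 10^5.

3.89 × 10^5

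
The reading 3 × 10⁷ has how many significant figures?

3 × 10⁷: in scientific notation every digit of the coefficient is significant.

1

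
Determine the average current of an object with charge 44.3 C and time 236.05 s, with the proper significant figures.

average current = 44.3 C ÷ 236.05 s = 0.187672103368… A.
44.3 has 3 significant figures; 236.05 has 5.
Division/multiplication keeps the fewest: 3 significant figures.
Rounded: 0.188 A.

0.188 A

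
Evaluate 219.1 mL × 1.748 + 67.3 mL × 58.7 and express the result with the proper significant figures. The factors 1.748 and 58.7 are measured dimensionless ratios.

4.33 × 10^3 mL

219.1 × 1.748 = 382.9868 → 383.0 mL (4 s.f., last digit at the 10^-1 place).
67.3 × 58.7 = 3950.51 → 3.95 × 10^3 mL (3 s.f., last digit at the 10^1 place).
Sum: 4333.4968 mL; keep the coarser place, 10^1.
Result: 4.33 × 10^3 mL.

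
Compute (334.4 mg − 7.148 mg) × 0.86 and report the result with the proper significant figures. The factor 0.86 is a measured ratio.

334.4 mg − 7.148 mg = 327.252 mg; the difference is limited to 1 decimal place (4 s.f.).
Carrying full precision, 327.252 × 0.86 = 281.43672 mg; 0.86 has 2 s.f., so the result keeps min(4, 2) = 2 s.f.
Rounded to 2 significant figures: 2.8 × 10^2 mg.

2.8 × 10^2 mg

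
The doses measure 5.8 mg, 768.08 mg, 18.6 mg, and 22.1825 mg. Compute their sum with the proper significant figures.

814.7 mg

5.8 mg + 768.08 mg + 18.6 mg + 22.1825 mg = 814.6625 mg.
Addition/subtraction keeps the fewest decimal places: 5.8 → 1 decimal place, 768.08 → 2 decimal places, 18.6 → 1 decimal place, 22.1825 → 4 decimal places; limit is 1.
Rounded to 1 decimal place: 814.7 mg.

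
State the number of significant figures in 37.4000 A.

37.4000: trailing zeros after a decimal point are significant.

6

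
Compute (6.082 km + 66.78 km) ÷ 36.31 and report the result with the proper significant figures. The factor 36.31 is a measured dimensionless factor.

2.007 km

6.082 km + 66.78 km = 72.862 km; the sum is limited to 2 decimal places (4 s.f.).
Carrying full precision, 72.862 ÷ 36.31 = 2.00666483063… km; 36.31 has 4 s.f., so the result keeps min(4, 4) = 4 s.f.
Rounded to 4 significant figures: 2.007 km.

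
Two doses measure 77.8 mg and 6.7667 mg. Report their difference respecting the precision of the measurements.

71.0 mg

77.8 mg − 6.7667 mg = 71.0333 mg.
Addition/subtraction keeps the fewest decimal places: 77.8 → 1 decimal place, 6.7667 → 4 decimal places; limit is 1.
Rounded to 1 decimal place: 71.0 mg.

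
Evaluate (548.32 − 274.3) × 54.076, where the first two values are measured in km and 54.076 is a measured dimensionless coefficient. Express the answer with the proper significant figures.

548.32 km − 274.3 km = 274.02 km; the difference is limited to 1 decimal place (4 s.f.).
Carrying full precision, 274.02 × 54.076 = 14817.90552 km; 54.076 has 5 s.f., so the result keeps min(4, 5) = 4 s.f.
Rounded to 4 significant figures: 1.482 × 10^4 km.

1.482 × 10^4 km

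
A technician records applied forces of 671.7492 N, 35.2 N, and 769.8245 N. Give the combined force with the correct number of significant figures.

671.7492 N + 35.2 N + 769.8245 N = 1476.7737 N.
Addition/subtraction keeps the fewest decimal places: 671.7492 → 4 decimal places, 35.2 → 1 decimal place, 769.8245 → 4 decimal places; limit is 1.
Rounded to 1 decimal place: 1476.8 N.

1476.8 N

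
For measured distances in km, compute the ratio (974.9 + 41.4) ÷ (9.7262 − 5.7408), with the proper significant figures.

974.9 + 41.4 = 1016.3, limited to 1 d.p. → 5 s.f.; 9.7262 − 5.7408 = 3.9854, limited to 4 d.p. → 5 s.f.
Carrying full precision, 1016.3 ÷ 3.9854 = 255.005771064…; keep min(5, 5) = 5 s.f.
Rounded to 5 significant figures: 255.01.

255.01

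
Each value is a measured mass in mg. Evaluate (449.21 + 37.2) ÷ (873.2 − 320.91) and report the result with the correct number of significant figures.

449.21 + 37.2 = 486.41, limited to 1 d.p. → 4 s.f.; 873.2 − 320.91 = 552.29, limited to 1 d.p. → 4 s.f.
Carrying full precision, 486.41 ÷ 552.29 = 0.88071484184…; keep min(4, 4) = 4 s.f.
Rounded to 4 significant figures: 0.8807.

0.8807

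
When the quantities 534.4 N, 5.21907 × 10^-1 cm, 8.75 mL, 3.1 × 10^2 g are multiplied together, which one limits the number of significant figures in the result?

534.4 N → 4 s.f.; 5.21907 × 10^-1 cm → 6 s.f.; 8.75 mL → 3 s.f.; 3.1 × 10^2 g → 2 s.f.
The fewest is 2 significant figures, from 3.1 × 10^2 g.

3.1 × 10^2 g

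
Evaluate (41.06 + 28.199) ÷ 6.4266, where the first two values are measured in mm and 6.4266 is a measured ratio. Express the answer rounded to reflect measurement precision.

10.78 mm

41.06 mm + 28.199 mm = 69.259 mm; the sum is limited to 2 decimal places (4 s.f.).
Carrying full precision, 69.259 ÷ 6.4266 = 10.7769271465… mm; 6.4266 has 5 s.f., so the result keeps min(4, 5) = 4 s.f.
Rounded to 4 significant figures: 10.78 mm.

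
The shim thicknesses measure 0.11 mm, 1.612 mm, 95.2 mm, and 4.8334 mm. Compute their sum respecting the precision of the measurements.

0.11 mm + 1.612 mm + 95.2 mm + 4.8334 mm = 101.7554 mm.
Addition/subtraction keeps the fewest decimal places: 0.11 → 2 decimal places, 1.612 → 3 decimal places, 95.2 → 1 decimal place, 4.8334 → 4 decimal places; limit is 1.
Rounded to 1 decimal place: 101.8 mm.

101.8 mm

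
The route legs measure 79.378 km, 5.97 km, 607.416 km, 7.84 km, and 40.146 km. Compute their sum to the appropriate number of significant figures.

79.378 km + 5.97 km + 607.416 km + 7.84 km + 40.146 km = 740.750 km.
Addition/subtraction keeps the fewest decimal places: 79.378 → 3 decimal places, 5.97 → 2 decimal places, 607.416 → 3 decimal places, 7.84 → 2 decimal places, 40.146 → 3 decimal places; limit is 2.
Rounded to 2 decimal places: 740.75 km.

740.75 km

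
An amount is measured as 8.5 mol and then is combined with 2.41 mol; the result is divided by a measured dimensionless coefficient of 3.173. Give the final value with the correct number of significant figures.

8.5 mol + 2.41 mol = 10.91 mol; the sum is limited to 1 decimal place (3 s.f.).
Carrying full precision, 10.91 ÷ 3.173 = 3.43838638512… mol; 3.173 has 4 s.f., so the result keeps min(3, 4) = 3 s.f.
Rounded to 3 significant figures: 3.44 mol.

3.44 mol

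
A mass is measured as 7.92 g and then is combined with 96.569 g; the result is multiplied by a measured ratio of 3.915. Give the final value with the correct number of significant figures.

7.92 g + 96.569 g = 104.489 g; the sum is limited to 2 decimal places (5 s.f.).
Carrying full precision, 104.489 × 3.915 = 409.074435 g; 3.915 has 4 s.f., so the result keeps min(5, 4) = 4 s.f.
Rounded to 4 significant figures: 409.1 g.

409.1 g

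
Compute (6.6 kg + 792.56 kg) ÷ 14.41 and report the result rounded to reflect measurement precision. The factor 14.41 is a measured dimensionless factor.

55.46 kg

6.6 kg + 792.56 kg = 799.16 kg; the sum is limited to 1 decimal place (4 s.f.).
Carrying full precision, 799.16 ÷ 14.41 = 55.4587092297… kg; 14.41 has 4 s.f., so the result keeps min(4, 4) = 4 s.f.
Rounded to 4 significant figures: 55.46 kg.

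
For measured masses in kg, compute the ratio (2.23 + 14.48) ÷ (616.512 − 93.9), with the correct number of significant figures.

0.03197

2.23 + 14.48 = 16.71, limited to 2 d.p. → 4 s.f.; 616.512 − 93.9 = 522.612, limited to 1 d.p. → 4 s.f.
Carrying full precision, 16.71 ÷ 522.612 = 0.0319740074855…; keep min(4, 4) = 4 s.f.
Rounded to 4 significant figures: 0.03197.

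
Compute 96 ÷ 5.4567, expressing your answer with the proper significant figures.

18

96 ÷ 5.4567 = 17.593050745…
Multiplication/division keeps the fewest significant figures: 96 → 2 s.f., 5.4567 → 5 s.f.; limit is 2.
Rounded to 2 significant figures: 18.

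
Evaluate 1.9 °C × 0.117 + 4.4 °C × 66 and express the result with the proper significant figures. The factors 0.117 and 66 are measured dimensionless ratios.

1.9 × 0.117 = 0.2223 → 0.22 °C (2 s.f., last digit at the 10^-2 place).
4.4 × 66 = 290.4 → 2.9 × 10^2 °C (2 s.f., last digit at the 10^1 place).
Sum: 290.6223 °C; keep the coarser place, 10^1.
Result: 2.9 × 10^2 °C.

2.9 × 10^2 °C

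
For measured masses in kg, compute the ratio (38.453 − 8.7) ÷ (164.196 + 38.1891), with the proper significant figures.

38.453 − 8.7 = 29.753, limited to 1 d.p. → 3 s.f.; 164.196 + 38.1891 = 202.3851, limited to 3 d.p. → 6 s.f.
Carrying full precision, 29.753 ÷ 202.3851 = 0.147011810652…; keep min(3, 6) = 3 s.f.
Rounded to 3 significant figures: 0.147.

0.147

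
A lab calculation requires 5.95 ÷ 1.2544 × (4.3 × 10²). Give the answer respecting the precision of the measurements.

2.0 × 10³

5.95 ÷ 1.2544 × (4.3 × 10²) = 2039.62053571…
Multiplication/division keeps the fewest significant figures: 5.95 → 3 s.f., 1.2544 → 5 s.f., 4.3 × 10² → 2 s.f.; limit is 2.
Rounded to 2 significant figures: 2.0 × 10³.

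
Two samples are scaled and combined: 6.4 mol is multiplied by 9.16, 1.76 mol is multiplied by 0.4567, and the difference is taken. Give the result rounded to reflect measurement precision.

58 mol

6.4 × 9.16 = 58.624 → 59 mol (2 s.f., last digit at the 10^0 place).
1.76 × 0.4567 = 0.803792 → 0.804 mol (3 s.f., last digit at the 10^-3 place).
Difference: 57.820208 mol; keep the coarser place, 10^0.
Result: 58 mol.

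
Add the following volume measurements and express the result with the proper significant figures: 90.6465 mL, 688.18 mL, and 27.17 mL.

806.00 mL

90.6465 mL + 688.18 mL + 27.17 mL = 805.9965 mL.
Addition/subtraction keeps the fewest decimal places: 90.6465 → 4 decimal places, 688.18 → 2 decimal places, 27.17 → 2 decimal places; limit is 2.
Rounded to 2 decimal places: 806.00 mL.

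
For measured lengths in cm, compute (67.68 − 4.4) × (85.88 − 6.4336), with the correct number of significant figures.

67.68 − 4.4 = 63.28, limited to 1 d.p. → 3 s.f.; 85.88 − 6.4336 = 79.4464, limited to 2 d.p. → 4 s.f.
Carrying full precision, 63.28 × 79.4464 = 5027.368192; keep min(3, 4) = 3 s.f.
Rounded to 3 significant figures: 5.03 × 10^3 cm².

5.03 × 10^3 cm²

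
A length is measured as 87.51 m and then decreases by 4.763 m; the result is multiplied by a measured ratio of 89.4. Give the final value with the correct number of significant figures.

7.40 × 10³ m

87.51 m − 4.763 m = 82.747 m; the difference is limited to 2 decimal places (4 s.f.).
Carrying full precision, 82.747 × 89.4 = 7397.5818 m; 89.4 has 3 s.f., so the result keeps min(4, 3) = 3 s.f.
Rounded to 3 significant figures: 7.40 × 10³ m.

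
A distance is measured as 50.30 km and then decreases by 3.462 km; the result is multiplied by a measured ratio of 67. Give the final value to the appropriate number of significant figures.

50.30 km − 3.462 km = 46.838 km; the difference is limited to 2 decimal places (4 s.f.).
Carrying full precision, 46.838 × 67 = 3138.146 km; 67 has 2 s.f., so the result keeps min(4, 2) = 2 s.f.
Rounded to 2 significant figures: 3.1 × 10^3 km.

3.1 × 10^3 km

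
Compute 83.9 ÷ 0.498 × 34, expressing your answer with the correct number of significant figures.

5.7 × 10^3

83.9 ÷ 0.498 × 34 = 5728.1124498…
Multiplication/division keeps the fewest significant figures: 83.9 → 3 s.f., 0.498 → 3 s.f., 34 → 2 s.f.; limit is 2.
Rounded to 2 significant figures: 5.7 × 10^3.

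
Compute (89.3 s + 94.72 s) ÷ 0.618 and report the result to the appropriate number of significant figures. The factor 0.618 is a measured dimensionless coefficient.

89.3 s + 94.72 s = 184.02 s; the sum is limited to 1 decimal place (4 s.f.).
Carrying full precision, 184.02 ÷ 0.618 = 297.766990291… s; 0.618 has 3 s.f., so the result keeps min(4, 3) = 3 s.f.
Rounded to 3 significant figures: 298 s.

298 s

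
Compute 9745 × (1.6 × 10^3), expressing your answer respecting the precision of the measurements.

1.6 × 10^7

9745 × (1.6 × 10^3) = 15592000
Multiplication/division keeps the fewest significant figures: 9745 → 4 s.f., 1.6 × 10^3 → 2 s.f.; limit is 2.
Rounded to 2 significant figures: 1.6 × 10^7.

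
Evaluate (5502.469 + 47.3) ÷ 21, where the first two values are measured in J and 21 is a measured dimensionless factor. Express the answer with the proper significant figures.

5502.469 J + 47.3 J = 5549.769 J; the sum is limited to 1 decimal place (5 s.f.).
Carrying full precision, 5549.769 ÷ 21 = 264.274714286… J; 21 has 2 s.f., so the result keeps min(5, 2) = 2 s.f.
Rounded to 2 significant figures: 2.6 × 10² J.

2.6 × 10² J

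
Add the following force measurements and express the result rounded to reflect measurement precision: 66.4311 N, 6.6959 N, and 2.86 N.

75.99 N

66.4311 N + 6.6959 N + 2.86 N = 75.9870 N.
Addition/subtraction keeps the fewest decimal places: 66.4311 → 4 decimal places, 6.6959 → 4 decimal places, 2.86 → 2 decimal places; limit is 2.
Rounded to 2 decimal places: 75.99 N.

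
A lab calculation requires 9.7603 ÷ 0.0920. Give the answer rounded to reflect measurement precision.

9.7603 ÷ 0.0920 = 106.090217391…
Multiplication/division keeps the fewest significant figures: 9.7603 → 5 s.f., 0.0920 → 3 s.f.; limit is 3.
Rounded to 3 significant figures: 1.06 × 10².

1.06 × 10²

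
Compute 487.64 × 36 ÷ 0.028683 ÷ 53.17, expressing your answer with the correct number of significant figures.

487.64 × 36 ÷ 0.028683 ÷ 53.17 = 11510.9346975…
Multiplication/division keeps the fewest significant figures: 487.64 → 5 s.f., 36 → 2 s.f., 0.028683 → 5 s.f., 53.17 → 4 s.f.; limit is 2.
Rounded to 2 significant figures: 1.2 × 10⁴.

1.2 × 10⁴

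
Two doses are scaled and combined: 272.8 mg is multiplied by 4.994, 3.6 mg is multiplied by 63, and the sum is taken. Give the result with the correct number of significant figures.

272.8 × 4.994 = 1362.3632 → 1362 mg (4 s.f., last digit at the 10^0 place).
3.6 × 63 = 226.8 → 2.3 × 10² mg (2 s.f., last digit at the 10^1 place).
Sum: 1589.1632 mg; keep the coarser place, 10^1.
Result: 1.59 × 10³ mg.

1.59 × 10³ mg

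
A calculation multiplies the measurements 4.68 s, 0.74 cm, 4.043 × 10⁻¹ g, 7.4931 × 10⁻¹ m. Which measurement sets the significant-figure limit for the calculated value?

0.74 cm

4.68 s → 3 s.f.; 0.74 cm → 2 s.f.; 4.043 × 10⁻¹ g → 4 s.f.; 7.4931 × 10⁻¹ m → 5 s.f.
The fewest is 2 significant figures, from 0.74 cm.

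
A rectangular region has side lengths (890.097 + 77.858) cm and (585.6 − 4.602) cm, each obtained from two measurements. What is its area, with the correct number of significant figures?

5.624 × 10^5 cm²

890.097 + 77.858 = 967.955, limited to 3 d.p. → 6 s.f.; 585.6 − 4.602 = 580.998, limited to 1 d.p. → 4 s.f.
Carrying full precision, 967.955 × 580.998 = 562379.91909; keep min(6, 4) = 4 s.f.
Rounded to 4 significant figures: 5.624 × 10^5 cm².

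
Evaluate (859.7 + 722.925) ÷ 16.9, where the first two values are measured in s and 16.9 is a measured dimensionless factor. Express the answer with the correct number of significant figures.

859.7 s + 722.925 s = 1582.625 s; the sum is limited to 1 decimal place (5 s.f.).
Carrying full precision, 1582.625 ÷ 16.9 = 93.6464497041… s; 16.9 has 3 s.f., so the result keeps min(5, 3) = 3 s.f.
Rounded to 3 significant figures: 93.6 s.

93.6 s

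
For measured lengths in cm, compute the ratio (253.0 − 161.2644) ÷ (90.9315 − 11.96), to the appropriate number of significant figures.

1.16

253.0 − 161.2644 = 91.7356, limited to 1 d.p. → 3 s.f.; 90.9315 − 11.96 = 78.9715, limited to 2 d.p. → 4 s.f.
Carrying full precision, 91.7356 ÷ 78.9715 = 1.16162919534…; keep min(3, 4) = 3 s.f.
Rounded to 3 significant figures: 1.16.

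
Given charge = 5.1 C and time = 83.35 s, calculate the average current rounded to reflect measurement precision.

average current = 5.1 C ÷ 83.35 s = 0.0611877624475… A.
5.1 has 2 significant figures; 83.35 has 4.
Division/multiplication keeps the fewest: 2 significant figures.
Rounded: 0.061 A.

0.061 A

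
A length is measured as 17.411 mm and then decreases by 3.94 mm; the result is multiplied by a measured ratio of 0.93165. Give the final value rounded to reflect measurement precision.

17.411 mm − 3.94 mm = 13.471 mm; the difference is limited to 2 decimal places (4 s.f.).
Carrying full precision, 13.471 × 0.93165 = 12.55025715 mm; 0.93165 has 5 s.f., so the result keeps min(4, 5) = 4 s.f.
Rounded to 4 significant figures: 12.55 mm.

12.55 mm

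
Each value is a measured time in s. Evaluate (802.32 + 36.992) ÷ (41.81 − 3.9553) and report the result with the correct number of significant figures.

22.17

802.32 + 36.992 = 839.312, limited to 2 d.p. → 5 s.f.; 41.81 − 3.9553 = 37.8547, limited to 2 d.p. → 4 s.f.
Carrying full precision, 839.312 ÷ 37.8547 = 22.1719363778…; keep min(5, 4) = 4 s.f.
Rounded to 4 significant figures: 22.17.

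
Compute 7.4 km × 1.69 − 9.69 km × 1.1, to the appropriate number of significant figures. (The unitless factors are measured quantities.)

2 km

7.4 × 1.69 = 12.506 → 13 km (2 s.f., last digit at the 10^0 place).
9.69 × 1.1 = 10.659 → 11 km (2 s.f., last digit at the 10^0 place).
Difference: 1.847 km; keep the coarser place, 10^0.
Result: 2 km.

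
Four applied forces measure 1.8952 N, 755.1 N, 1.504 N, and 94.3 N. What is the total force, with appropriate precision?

852.8 N

1.8952 N + 755.1 N + 1.504 N + 94.3 N = 852.7992 N.
Addition/subtraction keeps the fewest decimal places: 1.8952 → 4 decimal places, 755.1 → 1 decimal place, 1.504 → 3 decimal places, 94.3 → 1 decimal place; limit is 1.
Rounded to 1 decimal place: 852.8 N.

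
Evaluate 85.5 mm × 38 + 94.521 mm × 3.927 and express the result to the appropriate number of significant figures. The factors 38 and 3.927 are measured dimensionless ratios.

3.6 × 10^3 mm

85.5 × 38 = 3249 → 3.2 × 10^3 mm (2 s.f., last digit at the 10^2 place).
94.521 × 3.927 = 371.183967 → 371.2 mm (4 s.f., last digit at the 10^-1 place).
Sum: 3620.183967 mm; keep the coarser place, 10^2.
Result: 3.6 × 10^3 mm.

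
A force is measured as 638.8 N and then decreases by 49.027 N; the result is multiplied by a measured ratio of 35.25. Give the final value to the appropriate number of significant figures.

2.079 × 10^4 N

638.8 N − 49.027 N = 589.773 N; the difference is limited to 1 decimal place (4 s.f.).
Carrying full precision, 589.773 × 35.25 = 20789.49825 N; 35.25 has 4 s.f., so the result keeps min(4, 4) = 4 s.f.
Rounded to 4 significant figures: 2.079 × 10^4 N.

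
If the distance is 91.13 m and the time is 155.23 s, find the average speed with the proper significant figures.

0.5871 m/s

average speed = 91.13 m ÷ 155.23 s = 0.587064356117… m/s.
91.13 has 4 significant figures; 155.23 has 5.
Division/multiplication keeps the fewest: 4 significant figures.
Rounded: 0.5871 m/s.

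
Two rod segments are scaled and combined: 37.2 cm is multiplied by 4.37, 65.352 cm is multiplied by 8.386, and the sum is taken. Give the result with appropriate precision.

37.2 × 4.37 = 162.564 → 163 cm (3 s.f., last digit at the 10^0 place).
65.352 × 8.386 = 548.041872 → 548.0 cm (4 s.f., last digit at the 10^-1 place).
Sum: 710.605872 cm; keep the coarser place, 10^0.
Result: 711 cm.

711 cm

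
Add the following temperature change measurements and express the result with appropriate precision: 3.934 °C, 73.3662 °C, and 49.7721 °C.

127.072 °C

3.934 °C + 73.3662 °C + 49.7721 °C = 127.0723 °C.
Addition/subtraction keeps the fewest decimal places: 3.934 → 3 decimal places, 73.3662 → 4 decimal places, 49.7721 → 4 decimal places; limit is 3.
Rounded to 3 decimal places: 127.072 °C.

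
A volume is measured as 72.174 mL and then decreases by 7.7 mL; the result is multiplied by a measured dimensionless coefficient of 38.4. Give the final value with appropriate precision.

72.174 mL − 7.7 mL = 64.474 mL; the difference is limited to 1 decimal place (3 s.f.).
Carrying full precision, 64.474 × 38.4 = 2475.8016 mL; 38.4 has 3 s.f., so the result keeps min(3, 3) = 3 s.f.
Rounded to 3 significant figures: 2.48 × 10³ mL.

2.48 × 10³ mL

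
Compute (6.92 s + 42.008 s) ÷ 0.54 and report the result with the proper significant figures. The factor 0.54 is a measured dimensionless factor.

91 s

6.92 s + 42.008 s = 48.928 s; the sum is limited to 2 decimal places (4 s.f.).
Carrying full precision, 48.928 ÷ 0.54 = 90.6074074074… s; 0.54 has 2 s.f., so the result keeps min(4, 2) = 2 s.f.
Rounded to 2 significant figures: 91 s.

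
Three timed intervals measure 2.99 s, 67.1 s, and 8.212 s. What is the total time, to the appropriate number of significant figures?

2.99 s + 67.1 s + 8.212 s = 78.302 s.
Addition/subtraction keeps the fewest decimal places: 2.99 → 2 decimal places, 67.1 → 1 decimal place, 8.212 → 3 decimal places; limit is 1.
Rounded to 1 decimal place: 78.3 s.

78.3 s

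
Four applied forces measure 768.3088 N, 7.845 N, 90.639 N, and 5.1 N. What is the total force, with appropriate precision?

871.9 N

768.3088 N + 7.845 N + 90.639 N + 5.1 N = 871.8928 N.
Addition/subtraction keeps the fewest decimal places: 768.3088 → 4 decimal places, 7.845 → 3 decimal places, 90.639 → 3 decimal places, 5.1 → 1 decimal place; limit is 1.
Rounded to 1 decimal place: 871.9 N.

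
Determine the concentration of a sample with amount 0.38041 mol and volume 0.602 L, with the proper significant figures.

concentration = 0.38041 mol ÷ 0.602 L = 0.631910299003… mol/L.
0.38041 has 5 significant figures; 0.602 has 3.
Division/multiplication keeps the fewest: 3 significant figures.
Rounded: 0.632 mol/L.

0.632 mol/L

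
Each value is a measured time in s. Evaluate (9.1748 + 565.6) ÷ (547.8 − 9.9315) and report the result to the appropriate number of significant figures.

9.1748 + 565.6 = 574.7748, limited to 1 d.p. → 4 s.f.; 547.8 − 9.9315 = 537.8685, limited to 1 d.p. → 4 s.f.
Carrying full precision, 574.7748 ÷ 537.8685 = 1.06861584198…; keep min(4, 4) = 4 s.f.
Rounded to 4 significant figures: 1.069.

1.069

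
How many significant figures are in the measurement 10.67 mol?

10.67: zeros between nonzero digits are significant.

4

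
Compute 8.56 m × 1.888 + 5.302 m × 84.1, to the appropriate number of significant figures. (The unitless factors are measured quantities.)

8.56 × 1.888 = 16.16128 → 16.2 m (3 s.f., last digit at the 10^-1 place).
5.302 × 84.1 = 445.8982 → 4.46 × 10² m (3 s.f., last digit at the 10^0 place).
Sum: 462.05948 m; keep the coarser place, 10^0.
Result: 462 m.

462 m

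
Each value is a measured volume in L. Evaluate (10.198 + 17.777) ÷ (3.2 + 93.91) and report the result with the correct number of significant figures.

0.288

10.198 + 17.777 = 27.975, limited to 3 d.p. → 5 s.f.; 3.2 + 93.91 = 97.11, limited to 1 d.p. → 3 s.f.
Carrying full precision, 27.975 ÷ 97.11 = 0.288075378437…; keep min(5, 3) = 3 s.f.
Rounded to 3 significant figures: 0.288.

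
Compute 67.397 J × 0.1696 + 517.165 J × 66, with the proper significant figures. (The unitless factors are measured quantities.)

67.397 × 0.1696 = 11.4305312 → 11.43 J (4 s.f., last digit at the 10^-2 place).
517.165 × 66 = 34132.89 → 3.4 × 10⁴ J (2 s.f., last digit at the 10^3 place).
Sum: 34144.3205312 J; keep the coarser place, 10^3.
Result: 3.4 × 10⁴ J.

3.4 × 10⁴ J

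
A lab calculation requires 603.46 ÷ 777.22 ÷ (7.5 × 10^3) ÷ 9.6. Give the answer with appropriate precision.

603.46 ÷ 777.22 ÷ (7.5 × 10^3) ÷ 9.6 = 0.0000107838049573…
Multiplication/division keeps the fewest significant figures: 603.46 → 5 s.f., 777.22 → 5 s.f., 7.5 × 10^3 → 2 s.f., 9.6 → 2 s.f.; limit is 2.
Rounded to 2 significant figures: 1.1 × 10^-5.

1.1 × 10^-5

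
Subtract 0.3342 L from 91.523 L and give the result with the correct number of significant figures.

91.523 L − 0.3342 L = 91.1888 L.
Addition/subtraction keeps the fewest decimal places: 91.523 → 3 decimal places, 0.3342 → 4 decimal places; limit is 3.
Rounded to 3 decimal places: 91.189 L.

91.189 L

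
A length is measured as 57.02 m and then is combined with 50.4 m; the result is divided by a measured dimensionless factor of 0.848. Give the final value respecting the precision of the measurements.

127 m

57.02 m + 50.4 m = 107.42 m; the sum is limited to 1 decimal place (4 s.f.).
Carrying full precision, 107.42 ÷ 0.848 = 126.674528302… m; 0.848 has 3 s.f., so the result keeps min(4, 3) = 3 s.f.
Rounded to 3 significant figures: 127 m.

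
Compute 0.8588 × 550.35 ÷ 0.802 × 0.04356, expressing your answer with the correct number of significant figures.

25.7

0.8588 × 550.35 ÷ 0.802 × 0.04356 = 25.6711018264…
Multiplication/division keeps the fewest significant figures: 0.8588 → 4 s.f., 550.35 → 5 s.f., 0.802 → 3 s.f., 0.04356 → 4 s.f.; limit is 3.
Rounded to 3 significant figures: 25.7.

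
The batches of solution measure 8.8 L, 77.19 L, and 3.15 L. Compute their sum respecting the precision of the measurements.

8.8 L + 77.19 L + 3.15 L = 89.14 L.
Addition/subtraction keeps the fewest decimal places: 8.8 → 1 decimal place, 77.19 → 2 decimal places, 3.15 → 2 decimal places; limit is 1.
Rounded to 1 decimal place: 89.1 L.

89.1 L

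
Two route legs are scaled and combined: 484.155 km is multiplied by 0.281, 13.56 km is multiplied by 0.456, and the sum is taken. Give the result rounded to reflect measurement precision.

142 km

484.155 × 0.281 = 136.047555 → 136 km (3 s.f., last digit at the 10^0 place).
13.56 × 0.456 = 6.18336 → 6.18 km (3 s.f., last digit at the 10^-2 place).
Sum: 142.230915 km; keep the coarser place, 10^0.
Result: 142 km.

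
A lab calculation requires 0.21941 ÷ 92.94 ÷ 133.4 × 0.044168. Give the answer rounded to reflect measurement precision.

7.816 × 10⁻⁷

0.21941 ÷ 92.94 ÷ 133.4 × 0.044168 = 7.81637980235 × 10^-7…
Multiplication/division keeps the fewest significant figures: 0.21941 → 5 s.f., 92.94 → 4 s.f., 133.4 → 4 s.f., 0.044168 → 5 s.f.; limit is 4.
Rounded to 4 significant figures: 7.816 × 10⁻⁷.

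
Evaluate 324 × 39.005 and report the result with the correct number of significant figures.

324 × 39.005 = 12637.62
Multiplication/division keeps the fewest significant figures: 324 → 3 s.f., 39.005 → 5 s.f.; limit is 3.
Rounded to 3 significant figures: 1.26 × 10^4.

1.26 × 10^4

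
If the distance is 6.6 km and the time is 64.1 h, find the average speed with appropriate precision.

0.10 km/h

average speed = 6.6 km ÷ 64.1 h = 0.102964118565… km/h.
6.6 has 2 significant figures; 64.1 has 3.
Division/multiplication keeps the fewest: 2 significant figures.
Rounded: 0.10 km/h.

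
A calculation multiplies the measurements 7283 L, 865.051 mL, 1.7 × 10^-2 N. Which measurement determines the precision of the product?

1.7 × 10^-2 N

7283 L → 4 s.f.; 865.051 mL → 6 s.f.; 1.7 × 10^-2 N → 2 s.f.
The fewest is 2 significant figures, from 1.7 × 10^-2 N.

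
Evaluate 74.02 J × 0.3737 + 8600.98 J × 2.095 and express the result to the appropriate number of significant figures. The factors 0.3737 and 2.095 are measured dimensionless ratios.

1.805 × 10⁴ J

74.02 × 0.3737 = 27.661274 → 27.66 J (4 s.f., last digit at the 10^-2 place).
8600.98 × 2.095 = 18019.0531 → 1.802 × 10⁴ J (4 s.f., last digit at the 10^1 place).
Sum: 18046.714374 J; keep the coarser place, 10^1.
Result: 1.805 × 10⁴ J.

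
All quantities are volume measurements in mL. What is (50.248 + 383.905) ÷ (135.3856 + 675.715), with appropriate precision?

50.248 + 383.905 = 434.153, limited to 3 d.p. → 6 s.f.; 135.3856 + 675.715 = 811.1006, limited to 3 d.p. → 6 s.f.
Carrying full precision, 434.153 ÷ 811.1006 = 0.535264059723…; keep min(6, 6) = 6 s.f.
Rounded to 6 significant figures: 0.535264.

0.535264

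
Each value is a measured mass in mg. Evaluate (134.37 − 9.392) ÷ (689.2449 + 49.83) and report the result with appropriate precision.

134.37 − 9.392 = 124.978, limited to 2 d.p. → 5 s.f.; 689.2449 + 49.83 = 739.0749, limited to 2 d.p. → 5 s.f.
Carrying full precision, 124.978 ÷ 739.0749 = 0.169100587775…; keep min(5, 5) = 5 s.f.
Rounded to 5 significant figures: 0.16910.

0.16910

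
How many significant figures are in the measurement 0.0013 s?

2

0.0013: leading zeros are not significant.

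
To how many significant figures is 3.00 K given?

3.00: trailing zeros after a decimal point are significant.

3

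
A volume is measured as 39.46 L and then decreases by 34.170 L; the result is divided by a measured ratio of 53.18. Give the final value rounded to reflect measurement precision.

9.95 × 10⁻² L

39.46 L − 34.170 L = 5.290 L; the difference is limited to 2 decimal places (3 s.f.).
Carrying full precision, 5.290 ÷ 53.18 = 0.099473486273… L; 53.18 has 4 s.f., so the result keeps min(3, 4) = 3 s.f.
Rounded to 3 significant figures: 9.95 × 10⁻² L.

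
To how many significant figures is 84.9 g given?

84.9: every digit is nonzero and significant.

3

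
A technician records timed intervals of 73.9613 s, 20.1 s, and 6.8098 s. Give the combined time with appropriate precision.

73.9613 s + 20.1 s + 6.8098 s = 100.8711 s.
Addition/subtraction keeps the fewest decimal places: 73.9613 → 4 decimal places, 20.1 → 1 decimal place, 6.8098 → 4 decimal places; limit is 1.
Rounded to 1 decimal place: 100.9 s.

100.9 s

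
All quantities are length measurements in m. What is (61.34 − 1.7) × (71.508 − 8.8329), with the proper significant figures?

61.34 − 1.7 = 59.64, limited to 1 d.p. → 3 s.f.; 71.508 − 8.8329 = 62.6751, limited to 3 d.p. → 5 s.f.
Carrying full precision, 59.64 × 62.6751 = 3737.942964; keep min(3, 5) = 3 s.f.
Rounded to 3 significant figures: 3.74 × 10³ m².

3.74 × 10³ m²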